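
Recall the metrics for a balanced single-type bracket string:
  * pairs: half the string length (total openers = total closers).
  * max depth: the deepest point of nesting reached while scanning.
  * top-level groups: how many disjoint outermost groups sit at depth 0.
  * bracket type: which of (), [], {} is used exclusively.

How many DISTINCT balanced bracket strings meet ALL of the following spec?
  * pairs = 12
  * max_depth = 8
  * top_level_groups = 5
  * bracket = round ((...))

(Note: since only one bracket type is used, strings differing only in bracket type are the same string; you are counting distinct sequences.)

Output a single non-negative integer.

Answer: 5

Derivation:
Spec: pairs=12 depth=8 groups=5
Count(depth <= 8) = 13260
Count(depth <= 7) = 13255
Count(depth == 8) = 13260 - 13255 = 5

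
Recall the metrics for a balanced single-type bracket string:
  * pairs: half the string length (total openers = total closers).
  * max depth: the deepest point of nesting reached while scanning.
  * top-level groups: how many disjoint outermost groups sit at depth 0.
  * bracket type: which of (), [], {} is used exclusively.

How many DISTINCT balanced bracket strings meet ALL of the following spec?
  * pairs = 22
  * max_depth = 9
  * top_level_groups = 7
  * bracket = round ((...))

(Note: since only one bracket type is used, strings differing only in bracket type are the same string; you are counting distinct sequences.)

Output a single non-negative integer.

Spec: pairs=22 depth=9 groups=7
Count(depth <= 9) = 1762836369
Count(depth <= 8) = 1737801744
Count(depth == 9) = 1762836369 - 1737801744 = 25034625

Answer: 25034625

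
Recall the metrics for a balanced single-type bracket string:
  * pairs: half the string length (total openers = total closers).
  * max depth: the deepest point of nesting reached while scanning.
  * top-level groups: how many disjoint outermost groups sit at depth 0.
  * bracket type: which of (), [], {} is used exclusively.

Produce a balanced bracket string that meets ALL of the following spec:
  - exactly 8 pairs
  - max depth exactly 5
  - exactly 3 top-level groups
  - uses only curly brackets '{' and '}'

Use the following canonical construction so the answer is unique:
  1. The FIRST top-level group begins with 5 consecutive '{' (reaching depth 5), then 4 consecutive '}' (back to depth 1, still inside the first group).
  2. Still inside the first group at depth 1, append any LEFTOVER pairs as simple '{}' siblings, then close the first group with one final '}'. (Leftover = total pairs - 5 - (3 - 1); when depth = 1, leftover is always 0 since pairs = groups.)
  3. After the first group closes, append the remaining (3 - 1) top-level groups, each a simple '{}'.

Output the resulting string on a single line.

Answer: {{{{{}}}}{}}{}{}

Derivation:
Spec: pairs=8 depth=5 groups=3
Leftover pairs = 8 - 5 - (3-1) = 1
First group: deep chain of depth 5 + 1 sibling pairs
Remaining 2 groups: simple '{}' each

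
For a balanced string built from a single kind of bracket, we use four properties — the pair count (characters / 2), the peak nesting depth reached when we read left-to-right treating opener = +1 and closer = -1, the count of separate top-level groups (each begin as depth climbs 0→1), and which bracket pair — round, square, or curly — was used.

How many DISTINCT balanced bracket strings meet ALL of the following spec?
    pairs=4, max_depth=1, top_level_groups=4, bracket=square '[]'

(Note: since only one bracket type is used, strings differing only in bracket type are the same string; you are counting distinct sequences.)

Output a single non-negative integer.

Answer: 1

Derivation:
Spec: pairs=4 depth=1 groups=4
Count(depth <= 1) = 1
Count(depth <= 0) = 0
Count(depth == 1) = 1 - 0 = 1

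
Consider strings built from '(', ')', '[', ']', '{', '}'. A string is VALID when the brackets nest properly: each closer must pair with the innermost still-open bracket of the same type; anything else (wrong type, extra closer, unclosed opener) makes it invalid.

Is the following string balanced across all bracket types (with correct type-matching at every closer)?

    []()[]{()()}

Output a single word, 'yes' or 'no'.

pos 0: push '['; stack = [
pos 1: ']' matches '['; pop; stack = (empty)
pos 2: push '('; stack = (
pos 3: ')' matches '('; pop; stack = (empty)
pos 4: push '['; stack = [
pos 5: ']' matches '['; pop; stack = (empty)
pos 6: push '{'; stack = {
pos 7: push '('; stack = {(
pos 8: ')' matches '('; pop; stack = {
pos 9: push '('; stack = {(
pos 10: ')' matches '('; pop; stack = {
pos 11: '}' matches '{'; pop; stack = (empty)
end: stack empty → VALID
Verdict: properly nested → yes

Answer: yes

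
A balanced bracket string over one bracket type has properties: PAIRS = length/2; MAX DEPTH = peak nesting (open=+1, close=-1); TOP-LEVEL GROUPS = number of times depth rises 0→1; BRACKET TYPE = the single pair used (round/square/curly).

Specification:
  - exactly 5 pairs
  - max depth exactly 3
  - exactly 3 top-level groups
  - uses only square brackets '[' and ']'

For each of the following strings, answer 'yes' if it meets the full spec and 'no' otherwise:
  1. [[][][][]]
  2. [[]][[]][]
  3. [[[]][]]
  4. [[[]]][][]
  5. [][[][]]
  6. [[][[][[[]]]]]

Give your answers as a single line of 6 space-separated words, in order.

String 1 '[[][][][]]': depth seq [1 2 1 2 1 2 1 2 1 0]
  -> pairs=5 depth=2 groups=1 -> no
String 2 '[[]][[]][]': depth seq [1 2 1 0 1 2 1 0 1 0]
  -> pairs=5 depth=2 groups=3 -> no
String 3 '[[[]][]]': depth seq [1 2 3 2 1 2 1 0]
  -> pairs=4 depth=3 groups=1 -> no
String 4 '[[[]]][][]': depth seq [1 2 3 2 1 0 1 0 1 0]
  -> pairs=5 depth=3 groups=3 -> yes
String 5 '[][[][]]': depth seq [1 0 1 2 1 2 1 0]
  -> pairs=4 depth=2 groups=2 -> no
String 6 '[[][[][[[]]]]]': depth seq [1 2 1 2 3 2 3 4 5 4 3 2 1 0]
  -> pairs=7 depth=5 groups=1 -> no

Answer: no no no yes no no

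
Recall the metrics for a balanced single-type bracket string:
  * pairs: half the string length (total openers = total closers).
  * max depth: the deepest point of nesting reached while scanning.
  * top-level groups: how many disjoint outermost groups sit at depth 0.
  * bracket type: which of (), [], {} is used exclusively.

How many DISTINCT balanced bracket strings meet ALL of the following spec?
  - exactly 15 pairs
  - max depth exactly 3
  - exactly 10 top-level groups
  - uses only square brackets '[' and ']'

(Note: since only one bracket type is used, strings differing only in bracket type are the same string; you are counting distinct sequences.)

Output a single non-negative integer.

Answer: 4410

Derivation:
Spec: pairs=15 depth=3 groups=10
Count(depth <= 3) = 6412
Count(depth <= 2) = 2002
Count(depth == 3) = 6412 - 2002 = 4410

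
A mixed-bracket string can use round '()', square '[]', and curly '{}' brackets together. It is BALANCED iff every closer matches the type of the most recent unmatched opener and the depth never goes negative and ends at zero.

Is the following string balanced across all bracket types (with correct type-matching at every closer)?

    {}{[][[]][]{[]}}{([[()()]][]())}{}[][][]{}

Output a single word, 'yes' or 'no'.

pos 0: push '{'; stack = {
pos 1: '}' matches '{'; pop; stack = (empty)
pos 2: push '{'; stack = {
pos 3: push '['; stack = {[
pos 4: ']' matches '['; pop; stack = {
pos 5: push '['; stack = {[
pos 6: push '['; stack = {[[
pos 7: ']' matches '['; pop; stack = {[
pos 8: ']' matches '['; pop; stack = {
pos 9: push '['; stack = {[
pos 10: ']' matches '['; pop; stack = {
pos 11: push '{'; stack = {{
pos 12: push '['; stack = {{[
pos 13: ']' matches '['; pop; stack = {{
pos 14: '}' matches '{'; pop; stack = {
pos 15: '}' matches '{'; pop; stack = (empty)
pos 16: push '{'; stack = {
pos 17: push '('; stack = {(
pos 18: push '['; stack = {([
pos 19: push '['; stack = {([[
pos 20: push '('; stack = {([[(
pos 21: ')' matches '('; pop; stack = {([[
pos 22: push '('; stack = {([[(
pos 23: ')' matches '('; pop; stack = {([[
pos 24: ']' matches '['; pop; stack = {([
pos 25: ']' matches '['; pop; stack = {(
pos 26: push '['; stack = {([
pos 27: ']' matches '['; pop; stack = {(
pos 28: push '('; stack = {((
pos 29: ')' matches '('; pop; stack = {(
pos 30: ')' matches '('; pop; stack = {
pos 31: '}' matches '{'; pop; stack = (empty)
pos 32: push '{'; stack = {
pos 33: '}' matches '{'; pop; stack = (empty)
pos 34: push '['; stack = [
pos 35: ']' matches '['; pop; stack = (empty)
pos 36: push '['; stack = [
pos 37: ']' matches '['; pop; stack = (empty)
pos 38: push '['; stack = [
pos 39: ']' matches '['; pop; stack = (empty)
pos 40: push '{'; stack = {
pos 41: '}' matches '{'; pop; stack = (empty)
end: stack empty → VALID
Verdict: properly nested → yes

Answer: yes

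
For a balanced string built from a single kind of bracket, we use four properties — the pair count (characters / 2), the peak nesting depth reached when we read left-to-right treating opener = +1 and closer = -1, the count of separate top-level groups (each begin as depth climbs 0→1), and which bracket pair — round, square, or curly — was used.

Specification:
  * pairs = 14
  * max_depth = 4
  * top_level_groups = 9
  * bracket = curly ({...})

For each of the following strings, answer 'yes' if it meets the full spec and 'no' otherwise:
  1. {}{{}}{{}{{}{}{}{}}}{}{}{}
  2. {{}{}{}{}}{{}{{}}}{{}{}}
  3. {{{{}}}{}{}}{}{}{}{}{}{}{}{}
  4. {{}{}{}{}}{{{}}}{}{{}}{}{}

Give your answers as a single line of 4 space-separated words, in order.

Answer: no no yes no

Derivation:
String 1 '{}{{}}{{}{{}{}{}{}}}{}{}{}': depth seq [1 0 1 2 1 0 1 2 1 2 3 2 3 2 3 2 3 2 1 0 1 0 1 0 1 0]
  -> pairs=13 depth=3 groups=6 -> no
String 2 '{{}{}{}{}}{{}{{}}}{{}{}}': depth seq [1 2 1 2 1 2 1 2 1 0 1 2 1 2 3 2 1 0 1 2 1 2 1 0]
  -> pairs=12 depth=3 groups=3 -> no
String 3 '{{{{}}}{}{}}{}{}{}{}{}{}{}{}': depth seq [1 2 3 4 3 2 1 2 1 2 1 0 1 0 1 0 1 0 1 0 1 0 1 0 1 0 1 0]
  -> pairs=14 depth=4 groups=9 -> yes
String 4 '{{}{}{}{}}{{{}}}{}{{}}{}{}': depth seq [1 2 1 2 1 2 1 2 1 0 1 2 3 2 1 0 1 0 1 2 1 0 1 0 1 0]
  -> pairs=13 depth=3 groups=6 -> no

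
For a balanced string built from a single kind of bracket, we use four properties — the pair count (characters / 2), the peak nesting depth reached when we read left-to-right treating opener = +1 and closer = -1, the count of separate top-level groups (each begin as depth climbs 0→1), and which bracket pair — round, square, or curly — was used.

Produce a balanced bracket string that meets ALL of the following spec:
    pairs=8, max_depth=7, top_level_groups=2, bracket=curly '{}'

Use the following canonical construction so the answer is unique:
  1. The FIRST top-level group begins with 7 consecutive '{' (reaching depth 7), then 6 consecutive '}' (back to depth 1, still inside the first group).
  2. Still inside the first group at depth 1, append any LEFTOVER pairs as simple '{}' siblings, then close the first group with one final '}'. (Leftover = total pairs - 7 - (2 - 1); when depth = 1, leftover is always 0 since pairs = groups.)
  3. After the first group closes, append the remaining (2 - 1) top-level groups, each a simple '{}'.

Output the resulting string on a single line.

Answer: {{{{{{{}}}}}}}{}

Derivation:
Spec: pairs=8 depth=7 groups=2
Leftover pairs = 8 - 7 - (2-1) = 0
First group: deep chain of depth 7 + 0 sibling pairs
Remaining 1 groups: simple '{}' each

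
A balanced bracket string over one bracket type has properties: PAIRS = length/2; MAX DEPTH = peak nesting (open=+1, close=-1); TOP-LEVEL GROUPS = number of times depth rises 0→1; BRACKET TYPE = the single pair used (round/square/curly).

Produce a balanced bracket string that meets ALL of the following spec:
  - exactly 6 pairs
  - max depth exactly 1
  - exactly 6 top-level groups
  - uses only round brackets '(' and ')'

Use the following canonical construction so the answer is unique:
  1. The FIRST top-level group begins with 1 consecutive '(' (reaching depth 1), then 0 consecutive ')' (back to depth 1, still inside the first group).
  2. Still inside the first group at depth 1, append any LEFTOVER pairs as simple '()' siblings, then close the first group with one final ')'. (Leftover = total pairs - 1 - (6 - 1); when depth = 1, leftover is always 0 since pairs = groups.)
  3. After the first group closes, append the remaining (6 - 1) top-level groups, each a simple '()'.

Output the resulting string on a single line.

Answer: ()()()()()()

Derivation:
Spec: pairs=6 depth=1 groups=6
Leftover pairs = 6 - 1 - (6-1) = 0
First group: deep chain of depth 1 + 0 sibling pairs
Remaining 5 groups: simple '()' each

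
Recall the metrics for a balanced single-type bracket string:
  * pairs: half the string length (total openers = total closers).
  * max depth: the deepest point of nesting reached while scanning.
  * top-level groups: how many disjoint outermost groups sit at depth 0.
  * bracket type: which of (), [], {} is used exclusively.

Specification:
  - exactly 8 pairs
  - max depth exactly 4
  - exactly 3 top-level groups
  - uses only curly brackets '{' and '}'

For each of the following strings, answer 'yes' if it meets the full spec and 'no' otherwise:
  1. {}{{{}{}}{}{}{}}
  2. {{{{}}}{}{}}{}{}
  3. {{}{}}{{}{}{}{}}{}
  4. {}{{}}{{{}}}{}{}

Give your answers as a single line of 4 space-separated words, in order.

Answer: no yes no no

Derivation:
String 1 '{}{{{}{}}{}{}{}}': depth seq [1 0 1 2 3 2 3 2 1 2 1 2 1 2 1 0]
  -> pairs=8 depth=3 groups=2 -> no
String 2 '{{{{}}}{}{}}{}{}': depth seq [1 2 3 4 3 2 1 2 1 2 1 0 1 0 1 0]
  -> pairs=8 depth=4 groups=3 -> yes
String 3 '{{}{}}{{}{}{}{}}{}': depth seq [1 2 1 2 1 0 1 2 1 2 1 2 1 2 1 0 1 0]
  -> pairs=9 depth=2 groups=3 -> no
String 4 '{}{{}}{{{}}}{}{}': depth seq [1 0 1 2 1 0 1 2 3 2 1 0 1 0 1 0]
  -> pairs=8 depth=3 groups=5 -> no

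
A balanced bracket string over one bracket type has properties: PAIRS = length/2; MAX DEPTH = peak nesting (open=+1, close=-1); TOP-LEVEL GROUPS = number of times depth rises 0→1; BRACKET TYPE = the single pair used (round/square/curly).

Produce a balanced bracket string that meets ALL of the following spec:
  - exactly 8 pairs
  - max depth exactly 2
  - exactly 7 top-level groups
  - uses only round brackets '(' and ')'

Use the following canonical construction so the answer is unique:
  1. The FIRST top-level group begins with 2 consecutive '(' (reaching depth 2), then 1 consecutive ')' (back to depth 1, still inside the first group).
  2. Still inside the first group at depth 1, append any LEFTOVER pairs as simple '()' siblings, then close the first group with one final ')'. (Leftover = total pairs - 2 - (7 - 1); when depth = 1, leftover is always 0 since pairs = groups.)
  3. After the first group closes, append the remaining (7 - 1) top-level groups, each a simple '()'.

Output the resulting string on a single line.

Spec: pairs=8 depth=2 groups=7
Leftover pairs = 8 - 2 - (7-1) = 0
First group: deep chain of depth 2 + 0 sibling pairs
Remaining 6 groups: simple '()' each

Answer: (())()()()()()()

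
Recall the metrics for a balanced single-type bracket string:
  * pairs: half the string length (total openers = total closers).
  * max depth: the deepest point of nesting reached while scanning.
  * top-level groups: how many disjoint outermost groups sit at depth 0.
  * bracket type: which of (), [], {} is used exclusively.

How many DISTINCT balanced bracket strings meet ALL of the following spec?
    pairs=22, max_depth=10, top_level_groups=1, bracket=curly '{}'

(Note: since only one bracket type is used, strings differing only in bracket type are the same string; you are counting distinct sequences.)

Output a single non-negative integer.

Spec: pairs=22 depth=10 groups=1
Count(depth <= 10) = 22682699779
Count(depth <= 9) = 20497829133
Count(depth == 10) = 22682699779 - 20497829133 = 2184870646

Answer: 2184870646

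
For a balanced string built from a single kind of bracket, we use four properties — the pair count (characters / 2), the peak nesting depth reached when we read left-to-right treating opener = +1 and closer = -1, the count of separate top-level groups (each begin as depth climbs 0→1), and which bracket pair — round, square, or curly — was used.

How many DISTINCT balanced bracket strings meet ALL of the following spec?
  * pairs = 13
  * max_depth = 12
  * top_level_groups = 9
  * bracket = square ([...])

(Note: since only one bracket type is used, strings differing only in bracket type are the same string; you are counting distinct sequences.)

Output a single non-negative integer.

Spec: pairs=13 depth=12 groups=9
Count(depth <= 12) = 1260
Count(depth <= 11) = 1260
Count(depth == 12) = 1260 - 1260 = 0

Answer: 0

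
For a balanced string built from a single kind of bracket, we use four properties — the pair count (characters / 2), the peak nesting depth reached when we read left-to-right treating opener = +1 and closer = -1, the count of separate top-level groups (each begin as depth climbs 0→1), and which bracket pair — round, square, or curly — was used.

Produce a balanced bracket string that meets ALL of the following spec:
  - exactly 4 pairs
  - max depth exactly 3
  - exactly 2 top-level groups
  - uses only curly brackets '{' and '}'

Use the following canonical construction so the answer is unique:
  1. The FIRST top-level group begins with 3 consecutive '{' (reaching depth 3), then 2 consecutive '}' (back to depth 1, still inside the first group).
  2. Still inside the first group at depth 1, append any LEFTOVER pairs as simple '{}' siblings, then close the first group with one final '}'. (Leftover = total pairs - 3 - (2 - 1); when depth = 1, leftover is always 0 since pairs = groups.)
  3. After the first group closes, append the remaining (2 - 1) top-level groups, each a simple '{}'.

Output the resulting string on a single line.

Answer: {{{}}}{}

Derivation:
Spec: pairs=4 depth=3 groups=2
Leftover pairs = 4 - 3 - (2-1) = 0
First group: deep chain of depth 3 + 0 sibling pairs
Remaining 1 groups: simple '{}' each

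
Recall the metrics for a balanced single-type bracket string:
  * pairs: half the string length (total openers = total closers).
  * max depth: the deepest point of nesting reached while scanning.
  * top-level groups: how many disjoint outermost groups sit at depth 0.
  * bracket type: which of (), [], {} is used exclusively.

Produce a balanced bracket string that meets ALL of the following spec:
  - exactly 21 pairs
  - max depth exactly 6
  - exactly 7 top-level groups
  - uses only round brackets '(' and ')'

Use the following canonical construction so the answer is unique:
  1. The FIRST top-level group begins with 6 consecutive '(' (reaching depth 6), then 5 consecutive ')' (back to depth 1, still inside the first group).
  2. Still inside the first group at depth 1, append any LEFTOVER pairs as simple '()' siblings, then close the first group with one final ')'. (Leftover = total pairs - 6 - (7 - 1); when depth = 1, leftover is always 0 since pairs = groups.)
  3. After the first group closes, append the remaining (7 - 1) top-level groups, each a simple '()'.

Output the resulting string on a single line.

Spec: pairs=21 depth=6 groups=7
Leftover pairs = 21 - 6 - (7-1) = 9
First group: deep chain of depth 6 + 9 sibling pairs
Remaining 6 groups: simple '()' each

Answer: (((((()))))()()()()()()()()())()()()()()()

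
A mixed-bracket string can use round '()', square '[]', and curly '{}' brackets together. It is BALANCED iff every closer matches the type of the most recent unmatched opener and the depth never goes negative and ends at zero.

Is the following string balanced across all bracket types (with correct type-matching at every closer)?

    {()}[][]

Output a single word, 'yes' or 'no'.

pos 0: push '{'; stack = {
pos 1: push '('; stack = {(
pos 2: ')' matches '('; pop; stack = {
pos 3: '}' matches '{'; pop; stack = (empty)
pos 4: push '['; stack = [
pos 5: ']' matches '['; pop; stack = (empty)
pos 6: push '['; stack = [
pos 7: ']' matches '['; pop; stack = (empty)
end: stack empty → VALID
Verdict: properly nested → yes

Answer: yes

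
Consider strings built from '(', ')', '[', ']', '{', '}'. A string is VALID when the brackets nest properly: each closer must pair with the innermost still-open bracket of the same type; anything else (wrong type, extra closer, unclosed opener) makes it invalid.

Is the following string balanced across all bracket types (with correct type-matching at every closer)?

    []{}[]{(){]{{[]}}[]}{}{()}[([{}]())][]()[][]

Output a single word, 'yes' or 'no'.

Answer: no

Derivation:
pos 0: push '['; stack = [
pos 1: ']' matches '['; pop; stack = (empty)
pos 2: push '{'; stack = {
pos 3: '}' matches '{'; pop; stack = (empty)
pos 4: push '['; stack = [
pos 5: ']' matches '['; pop; stack = (empty)
pos 6: push '{'; stack = {
pos 7: push '('; stack = {(
pos 8: ')' matches '('; pop; stack = {
pos 9: push '{'; stack = {{
pos 10: saw closer ']' but top of stack is '{' (expected '}') → INVALID
Verdict: type mismatch at position 10: ']' closes '{' → no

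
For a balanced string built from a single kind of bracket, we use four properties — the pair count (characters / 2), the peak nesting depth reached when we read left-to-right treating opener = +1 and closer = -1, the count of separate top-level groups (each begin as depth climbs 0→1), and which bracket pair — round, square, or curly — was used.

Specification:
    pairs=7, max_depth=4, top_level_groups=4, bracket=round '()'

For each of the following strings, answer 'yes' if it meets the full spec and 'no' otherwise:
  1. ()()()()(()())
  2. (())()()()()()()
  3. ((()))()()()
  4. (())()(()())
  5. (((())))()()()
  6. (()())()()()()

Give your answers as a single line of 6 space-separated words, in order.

Answer: no no no no yes no

Derivation:
String 1 '()()()()(()())': depth seq [1 0 1 0 1 0 1 0 1 2 1 2 1 0]
  -> pairs=7 depth=2 groups=5 -> no
String 2 '(())()()()()()()': depth seq [1 2 1 0 1 0 1 0 1 0 1 0 1 0 1 0]
  -> pairs=8 depth=2 groups=7 -> no
String 3 '((()))()()()': depth seq [1 2 3 2 1 0 1 0 1 0 1 0]
  -> pairs=6 depth=3 groups=4 -> no
String 4 '(())()(()())': depth seq [1 2 1 0 1 0 1 2 1 2 1 0]
  -> pairs=6 depth=2 groups=3 -> no
String 5 '(((())))()()()': depth seq [1 2 3 4 3 2 1 0 1 0 1 0 1 0]
  -> pairs=7 depth=4 groups=4 -> yes
String 6 '(()())()()()()': depth seq [1 2 1 2 1 0 1 0 1 0 1 0 1 0]
  -> pairs=7 depth=2 groups=5 -> no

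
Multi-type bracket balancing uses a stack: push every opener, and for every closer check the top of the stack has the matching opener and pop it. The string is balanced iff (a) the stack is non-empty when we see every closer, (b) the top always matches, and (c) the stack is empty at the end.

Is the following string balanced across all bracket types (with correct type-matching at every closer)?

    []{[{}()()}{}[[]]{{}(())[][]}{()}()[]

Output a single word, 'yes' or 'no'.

pos 0: push '['; stack = [
pos 1: ']' matches '['; pop; stack = (empty)
pos 2: push '{'; stack = {
pos 3: push '['; stack = {[
pos 4: push '{'; stack = {[{
pos 5: '}' matches '{'; pop; stack = {[
pos 6: push '('; stack = {[(
pos 7: ')' matches '('; pop; stack = {[
pos 8: push '('; stack = {[(
pos 9: ')' matches '('; pop; stack = {[
pos 10: saw closer '}' but top of stack is '[' (expected ']') → INVALID
Verdict: type mismatch at position 10: '}' closes '[' → no

Answer: no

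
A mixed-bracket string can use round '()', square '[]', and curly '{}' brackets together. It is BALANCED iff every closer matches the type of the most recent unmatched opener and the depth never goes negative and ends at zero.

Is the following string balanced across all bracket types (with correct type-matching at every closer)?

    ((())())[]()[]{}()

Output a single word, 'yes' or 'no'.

pos 0: push '('; stack = (
pos 1: push '('; stack = ((
pos 2: push '('; stack = (((
pos 3: ')' matches '('; pop; stack = ((
pos 4: ')' matches '('; pop; stack = (
pos 5: push '('; stack = ((
pos 6: ')' matches '('; pop; stack = (
pos 7: ')' matches '('; pop; stack = (empty)
pos 8: push '['; stack = [
pos 9: ']' matches '['; pop; stack = (empty)
pos 10: push '('; stack = (
pos 11: ')' matches '('; pop; stack = (empty)
pos 12: push '['; stack = [
pos 13: ']' matches '['; pop; stack = (empty)
pos 14: push '{'; stack = {
pos 15: '}' matches '{'; pop; stack = (empty)
pos 16: push '('; stack = (
pos 17: ')' matches '('; pop; stack = (empty)
end: stack empty → VALID
Verdict: properly nested → yes

Answer: yes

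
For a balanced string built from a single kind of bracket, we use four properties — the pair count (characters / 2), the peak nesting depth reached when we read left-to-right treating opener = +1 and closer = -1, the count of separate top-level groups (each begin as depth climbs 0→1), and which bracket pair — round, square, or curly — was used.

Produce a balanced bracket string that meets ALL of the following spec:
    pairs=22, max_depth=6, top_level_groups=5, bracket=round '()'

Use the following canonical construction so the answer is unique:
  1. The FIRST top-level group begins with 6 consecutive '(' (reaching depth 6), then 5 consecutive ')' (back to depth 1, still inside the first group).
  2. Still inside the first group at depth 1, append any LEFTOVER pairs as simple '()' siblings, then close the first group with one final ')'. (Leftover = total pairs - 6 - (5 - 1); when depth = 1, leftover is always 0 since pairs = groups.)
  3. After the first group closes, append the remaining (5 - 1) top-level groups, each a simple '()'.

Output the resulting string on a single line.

Spec: pairs=22 depth=6 groups=5
Leftover pairs = 22 - 6 - (5-1) = 12
First group: deep chain of depth 6 + 12 sibling pairs
Remaining 4 groups: simple '()' each

Answer: (((((()))))()()()()()()()()()()()())()()()()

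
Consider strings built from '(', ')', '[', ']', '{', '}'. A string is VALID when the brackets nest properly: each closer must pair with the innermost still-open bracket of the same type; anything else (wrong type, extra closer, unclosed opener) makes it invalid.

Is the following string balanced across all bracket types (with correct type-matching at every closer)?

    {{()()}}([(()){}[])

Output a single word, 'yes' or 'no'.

Answer: no

Derivation:
pos 0: push '{'; stack = {
pos 1: push '{'; stack = {{
pos 2: push '('; stack = {{(
pos 3: ')' matches '('; pop; stack = {{
pos 4: push '('; stack = {{(
pos 5: ')' matches '('; pop; stack = {{
pos 6: '}' matches '{'; pop; stack = {
pos 7: '}' matches '{'; pop; stack = (empty)
pos 8: push '('; stack = (
pos 9: push '['; stack = ([
pos 10: push '('; stack = ([(
pos 11: push '('; stack = ([((
pos 12: ')' matches '('; pop; stack = ([(
pos 13: ')' matches '('; pop; stack = ([
pos 14: push '{'; stack = ([{
pos 15: '}' matches '{'; pop; stack = ([
pos 16: push '['; stack = ([[
pos 17: ']' matches '['; pop; stack = ([
pos 18: saw closer ')' but top of stack is '[' (expected ']') → INVALID
Verdict: type mismatch at position 18: ')' closes '[' → no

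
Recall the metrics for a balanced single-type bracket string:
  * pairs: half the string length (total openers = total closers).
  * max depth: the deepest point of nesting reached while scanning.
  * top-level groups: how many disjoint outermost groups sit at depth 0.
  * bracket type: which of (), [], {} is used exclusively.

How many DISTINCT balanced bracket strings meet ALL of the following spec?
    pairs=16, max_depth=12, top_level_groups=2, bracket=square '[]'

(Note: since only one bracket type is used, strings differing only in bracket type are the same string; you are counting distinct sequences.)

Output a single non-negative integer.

Answer: 5044

Derivation:
Spec: pairs=16 depth=12 groups=2
Count(depth <= 12) = 9694147
Count(depth <= 11) = 9689103
Count(depth == 12) = 9694147 - 9689103 = 5044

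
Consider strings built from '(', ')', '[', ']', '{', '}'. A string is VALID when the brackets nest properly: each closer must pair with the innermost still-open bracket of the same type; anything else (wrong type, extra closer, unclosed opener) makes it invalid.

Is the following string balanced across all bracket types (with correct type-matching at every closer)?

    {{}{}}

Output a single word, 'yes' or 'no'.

Answer: yes

Derivation:
pos 0: push '{'; stack = {
pos 1: push '{'; stack = {{
pos 2: '}' matches '{'; pop; stack = {
pos 3: push '{'; stack = {{
pos 4: '}' matches '{'; pop; stack = {
pos 5: '}' matches '{'; pop; stack = (empty)
end: stack empty → VALID
Verdict: properly nested → yes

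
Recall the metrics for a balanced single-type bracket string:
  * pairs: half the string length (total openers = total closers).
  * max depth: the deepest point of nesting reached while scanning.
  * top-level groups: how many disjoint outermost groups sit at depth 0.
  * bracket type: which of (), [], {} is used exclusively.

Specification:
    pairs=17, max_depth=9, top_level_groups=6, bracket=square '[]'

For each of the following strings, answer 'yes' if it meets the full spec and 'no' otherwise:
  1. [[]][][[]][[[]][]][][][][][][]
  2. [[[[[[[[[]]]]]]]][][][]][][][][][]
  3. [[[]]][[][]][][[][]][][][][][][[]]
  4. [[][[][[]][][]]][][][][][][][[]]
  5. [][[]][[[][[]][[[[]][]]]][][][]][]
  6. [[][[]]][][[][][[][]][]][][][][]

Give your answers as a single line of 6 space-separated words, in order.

Answer: no yes no no no no

Derivation:
String 1 '[[]][][[]][[[]][]][][][][][][]': depth seq [1 2 1 0 1 0 1 2 1 0 1 2 3 2 1 2 1 0 1 0 1 0 1 0 1 0 1 0 1 0]
  -> pairs=15 depth=3 groups=10 -> no
String 2 '[[[[[[[[[]]]]]]]][][][]][][][][][]': depth seq [1 2 3 4 5 6 7 8 9 8 7 6 5 4 3 2 1 2 1 2 1 2 1 0 1 0 1 0 1 0 1 0 1 0]
  -> pairs=17 depth=9 groups=6 -> yes
String 3 '[[[]]][[][]][][[][]][][][][][][[]]': depth seq [1 2 3 2 1 0 1 2 1 2 1 0 1 0 1 2 1 2 1 0 1 0 1 0 1 0 1 0 1 0 1 2 1 0]
  -> pairs=17 depth=3 groups=10 -> no
String 4 '[[][[][[]][][]]][][][][][][][[]]': depth seq [1 2 1 2 3 2 3 4 3 2 3 2 3 2 1 0 1 0 1 0 1 0 1 0 1 0 1 0 1 2 1 0]
  -> pairs=16 depth=4 groups=8 -> no
String 5 '[][[]][[[][[]][[[[]][]]]][][][]][]': depth seq [1 0 1 2 1 0 1 2 3 2 3 4 3 2 3 4 5 6 5 4 5 4 3 2 1 2 1 2 1 2 1 0 1 0]
  -> pairs=17 depth=6 groups=4 -> no
String 6 '[[][[]]][][[][][[][]][]][][][][]': depth seq [1 2 1 2 3 2 1 0 1 0 1 2 1 2 1 2 3 2 3 2 1 2 1 0 1 0 1 0 1 0 1 0]
  -> pairs=16 depth=3 groups=7 -> no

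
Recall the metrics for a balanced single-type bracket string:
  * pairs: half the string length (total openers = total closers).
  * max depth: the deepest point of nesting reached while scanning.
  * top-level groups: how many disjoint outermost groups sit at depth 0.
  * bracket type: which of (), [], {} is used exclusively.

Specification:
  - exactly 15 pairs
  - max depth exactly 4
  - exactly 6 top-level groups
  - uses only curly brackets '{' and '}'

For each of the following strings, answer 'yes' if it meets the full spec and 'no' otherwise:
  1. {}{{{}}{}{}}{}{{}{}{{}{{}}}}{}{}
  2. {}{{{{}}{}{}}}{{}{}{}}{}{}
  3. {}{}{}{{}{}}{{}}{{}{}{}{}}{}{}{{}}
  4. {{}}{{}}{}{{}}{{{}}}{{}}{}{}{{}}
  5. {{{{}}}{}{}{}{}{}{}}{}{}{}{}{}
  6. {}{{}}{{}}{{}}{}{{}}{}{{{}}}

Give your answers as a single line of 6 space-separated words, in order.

Answer: no no no no yes no

Derivation:
String 1 '{}{{{}}{}{}}{}{{}{}{{}{{}}}}{}{}': depth seq [1 0 1 2 3 2 1 2 1 2 1 0 1 0 1 2 1 2 1 2 3 2 3 4 3 2 1 0 1 0 1 0]
  -> pairs=16 depth=4 groups=6 -> no
String 2 '{}{{{{}}{}{}}}{{}{}{}}{}{}': depth seq [1 0 1 2 3 4 3 2 3 2 3 2 1 0 1 2 1 2 1 2 1 0 1 0 1 0]
  -> pairs=13 depth=4 groups=5 -> no
String 3 '{}{}{}{{}{}}{{}}{{}{}{}{}}{}{}{{}}': depth seq [1 0 1 0 1 0 1 2 1 2 1 0 1 2 1 0 1 2 1 2 1 2 1 2 1 0 1 0 1 0 1 2 1 0]
  -> pairs=17 depth=2 groups=9 -> no
String 4 '{{}}{{}}{}{{}}{{{}}}{{}}{}{}{{}}': depth seq [1 2 1 0 1 2 1 0 1 0 1 2 1 0 1 2 3 2 1 0 1 2 1 0 1 0 1 0 1 2 1 0]
  -> pairs=16 depth=3 groups=9 -> no
String 5 '{{{{}}}{}{}{}{}{}{}}{}{}{}{}{}': depth seq [1 2 3 4 3 2 1 2 1 2 1 2 1 2 1 2 1 2 1 0 1 0 1 0 1 0 1 0 1 0]
  -> pairs=15 depth=4 groups=6 -> yes
String 6 '{}{{}}{{}}{{}}{}{{}}{}{{{}}}': depth seq [1 0 1 2 1 0 1 2 1 0 1 2 1 0 1 0 1 2 1 0 1 0 1 2 3 2 1 0]
  -> pairs=14 depth=3 groups=8 -> no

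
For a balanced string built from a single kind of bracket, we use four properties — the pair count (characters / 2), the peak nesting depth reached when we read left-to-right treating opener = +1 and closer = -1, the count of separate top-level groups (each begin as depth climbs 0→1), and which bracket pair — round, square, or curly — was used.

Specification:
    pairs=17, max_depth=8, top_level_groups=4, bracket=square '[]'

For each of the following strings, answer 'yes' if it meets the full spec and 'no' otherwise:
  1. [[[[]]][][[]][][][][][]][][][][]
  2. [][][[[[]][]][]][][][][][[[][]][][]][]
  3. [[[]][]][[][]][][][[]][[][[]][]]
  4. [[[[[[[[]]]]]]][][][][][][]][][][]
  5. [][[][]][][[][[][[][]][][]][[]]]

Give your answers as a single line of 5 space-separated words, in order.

String 1 '[[[[]]][][[]][][][][][]][][][][]': depth seq [1 2 3 4 3 2 1 2 1 2 3 2 1 2 1 2 1 2 1 2 1 2 1 0 1 0 1 0 1 0 1 0]
  -> pairs=16 depth=4 groups=5 -> no
String 2 '[][][[[[]][]][]][][][][][[[][]][][]][]': depth seq [1 0 1 0 1 2 3 4 3 2 3 2 1 2 1 0 1 0 1 0 1 0 1 0 1 2 3 2 3 2 1 2 1 2 1 0 1 0]
  -> pairs=19 depth=4 groups=9 -> no
String 3 '[[[]][]][[][]][][][[]][[][[]][]]': depth seq [1 2 3 2 1 2 1 0 1 2 1 2 1 0 1 0 1 0 1 2 1 0 1 2 1 2 3 2 1 2 1 0]
  -> pairs=16 depth=3 groups=6 -> no
String 4 '[[[[[[[[]]]]]]][][][][][][]][][][]': depth seq [1 2 3 4 5 6 7 8 7 6 5 4 3 2 1 2 1 2 1 2 1 2 1 2 1 2 1 0 1 0 1 0 1 0]
  -> pairs=17 depth=8 groups=4 -> yes
String 5 '[][[][]][][[][[][[][]][][]][[]]]': depth seq [1 0 1 2 1 2 1 0 1 0 1 2 1 2 3 2 3 4 3 4 3 2 3 2 3 2 1 2 3 2 1 0]
  -> pairs=16 depth=4 groups=4 -> no

Answer: no no no yes no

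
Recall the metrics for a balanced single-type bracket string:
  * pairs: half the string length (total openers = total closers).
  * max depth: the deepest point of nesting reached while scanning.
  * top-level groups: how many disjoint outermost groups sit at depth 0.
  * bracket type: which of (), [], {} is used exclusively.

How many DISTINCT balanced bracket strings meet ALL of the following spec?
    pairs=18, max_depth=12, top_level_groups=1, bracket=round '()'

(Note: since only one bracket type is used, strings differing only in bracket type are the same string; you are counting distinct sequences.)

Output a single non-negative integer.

Spec: pairs=18 depth=12 groups=1
Count(depth <= 12) = 129453302
Count(depth <= 11) = 128810022
Count(depth == 12) = 129453302 - 128810022 = 643280

Answer: 643280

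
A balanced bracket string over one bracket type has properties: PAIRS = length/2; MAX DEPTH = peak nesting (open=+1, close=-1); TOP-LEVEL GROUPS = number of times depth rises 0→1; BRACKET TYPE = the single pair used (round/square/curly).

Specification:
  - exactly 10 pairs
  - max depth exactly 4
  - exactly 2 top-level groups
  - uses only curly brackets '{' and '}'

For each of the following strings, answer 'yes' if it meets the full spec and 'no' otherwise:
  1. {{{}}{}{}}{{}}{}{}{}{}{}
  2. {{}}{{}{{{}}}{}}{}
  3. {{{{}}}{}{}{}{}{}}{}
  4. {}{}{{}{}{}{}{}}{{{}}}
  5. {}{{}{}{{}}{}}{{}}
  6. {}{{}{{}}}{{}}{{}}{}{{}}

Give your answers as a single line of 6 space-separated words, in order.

Answer: no no yes no no no

Derivation:
String 1 '{{{}}{}{}}{{}}{}{}{}{}{}': depth seq [1 2 3 2 1 2 1 2 1 0 1 2 1 0 1 0 1 0 1 0 1 0 1 0]
  -> pairs=12 depth=3 groups=7 -> no
String 2 '{{}}{{}{{{}}}{}}{}': depth seq [1 2 1 0 1 2 1 2 3 4 3 2 1 2 1 0 1 0]
  -> pairs=9 depth=4 groups=3 -> no
String 3 '{{{{}}}{}{}{}{}{}}{}': depth seq [1 2 3 4 3 2 1 2 1 2 1 2 1 2 1 2 1 0 1 0]
  -> pairs=10 depth=4 groups=2 -> yes
String 4 '{}{}{{}{}{}{}{}}{{{}}}': depth seq [1 0 1 0 1 2 1 2 1 2 1 2 1 2 1 0 1 2 3 2 1 0]
  -> pairs=11 depth=3 groups=4 -> no
String 5 '{}{{}{}{{}}{}}{{}}': depth seq [1 0 1 2 1 2 1 2 3 2 1 2 1 0 1 2 1 0]
  -> pairs=9 depth=3 groups=3 -> no
String 6 '{}{{}{{}}}{{}}{{}}{}{{}}': depth seq [1 0 1 2 1 2 3 2 1 0 1 2 1 0 1 2 1 0 1 0 1 2 1 0]
  -> pairs=12 depth=3 groups=6 -> no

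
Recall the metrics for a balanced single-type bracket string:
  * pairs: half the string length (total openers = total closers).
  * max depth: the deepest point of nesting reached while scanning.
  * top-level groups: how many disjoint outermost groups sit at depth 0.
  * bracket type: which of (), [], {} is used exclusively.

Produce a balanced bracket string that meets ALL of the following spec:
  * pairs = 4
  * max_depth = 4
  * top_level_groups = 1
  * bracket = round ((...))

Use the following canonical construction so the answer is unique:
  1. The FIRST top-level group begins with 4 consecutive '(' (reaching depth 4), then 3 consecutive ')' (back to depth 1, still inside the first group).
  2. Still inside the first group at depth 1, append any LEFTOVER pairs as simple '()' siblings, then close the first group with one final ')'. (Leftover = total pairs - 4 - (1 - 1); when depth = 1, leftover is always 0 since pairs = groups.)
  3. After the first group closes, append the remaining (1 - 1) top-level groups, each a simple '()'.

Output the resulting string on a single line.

Answer: (((())))

Derivation:
Spec: pairs=4 depth=4 groups=1
Leftover pairs = 4 - 4 - (1-1) = 0
First group: deep chain of depth 4 + 0 sibling pairs
Remaining 0 groups: simple '()' each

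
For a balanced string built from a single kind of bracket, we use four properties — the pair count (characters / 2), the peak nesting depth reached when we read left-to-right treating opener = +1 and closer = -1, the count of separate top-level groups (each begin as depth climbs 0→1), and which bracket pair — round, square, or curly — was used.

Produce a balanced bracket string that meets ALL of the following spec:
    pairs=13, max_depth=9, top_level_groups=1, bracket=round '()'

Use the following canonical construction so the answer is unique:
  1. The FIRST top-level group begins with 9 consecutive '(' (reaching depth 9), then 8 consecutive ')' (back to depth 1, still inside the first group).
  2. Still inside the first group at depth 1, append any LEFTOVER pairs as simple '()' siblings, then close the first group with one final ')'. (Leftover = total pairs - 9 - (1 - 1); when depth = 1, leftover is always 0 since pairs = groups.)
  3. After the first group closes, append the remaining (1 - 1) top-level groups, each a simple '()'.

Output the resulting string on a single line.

Spec: pairs=13 depth=9 groups=1
Leftover pairs = 13 - 9 - (1-1) = 4
First group: deep chain of depth 9 + 4 sibling pairs
Remaining 0 groups: simple '()' each

Answer: ((((((((())))))))()()()())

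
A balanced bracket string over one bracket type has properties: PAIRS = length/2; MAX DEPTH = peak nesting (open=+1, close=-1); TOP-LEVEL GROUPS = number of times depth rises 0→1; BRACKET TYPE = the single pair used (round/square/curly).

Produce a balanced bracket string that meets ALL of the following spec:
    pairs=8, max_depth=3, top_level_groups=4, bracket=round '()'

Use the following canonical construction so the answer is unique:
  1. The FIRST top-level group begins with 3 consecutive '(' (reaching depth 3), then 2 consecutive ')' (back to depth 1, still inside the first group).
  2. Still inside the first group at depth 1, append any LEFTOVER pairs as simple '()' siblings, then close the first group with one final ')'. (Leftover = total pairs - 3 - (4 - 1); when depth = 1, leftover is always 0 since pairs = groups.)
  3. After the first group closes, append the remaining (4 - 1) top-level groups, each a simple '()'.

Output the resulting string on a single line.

Answer: ((())()())()()()

Derivation:
Spec: pairs=8 depth=3 groups=4
Leftover pairs = 8 - 3 - (4-1) = 2
First group: deep chain of depth 3 + 2 sibling pairs
Remaining 3 groups: simple '()' each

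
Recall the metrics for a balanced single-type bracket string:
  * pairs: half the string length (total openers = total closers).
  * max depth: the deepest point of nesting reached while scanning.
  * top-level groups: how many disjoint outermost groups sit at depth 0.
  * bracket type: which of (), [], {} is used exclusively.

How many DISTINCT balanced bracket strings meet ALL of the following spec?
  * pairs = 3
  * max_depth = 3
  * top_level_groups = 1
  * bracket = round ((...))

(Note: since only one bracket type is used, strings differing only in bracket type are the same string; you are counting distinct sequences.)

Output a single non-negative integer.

Answer: 1

Derivation:
Spec: pairs=3 depth=3 groups=1
Count(depth <= 3) = 2
Count(depth <= 2) = 1
Count(depth == 3) = 2 - 1 = 1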